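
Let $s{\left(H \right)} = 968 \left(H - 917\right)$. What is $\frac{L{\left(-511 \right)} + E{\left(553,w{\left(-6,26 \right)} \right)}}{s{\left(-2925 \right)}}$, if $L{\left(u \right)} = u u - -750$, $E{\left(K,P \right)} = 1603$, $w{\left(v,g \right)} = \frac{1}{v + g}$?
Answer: $- \frac{131737}{1859528} \approx -0.070844$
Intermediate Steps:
$w{\left(v,g \right)} = \frac{1}{g + v}$
$L{\left(u \right)} = 750 + u^{2}$ ($L{\left(u \right)} = u^{2} + 750 = 750 + u^{2}$)
$s{\left(H \right)} = -887656 + 968 H$ ($s{\left(H \right)} = 968 \left(-917 + H\right) = -887656 + 968 H$)
$\frac{L{\left(-511 \right)} + E{\left(553,w{\left(-6,26 \right)} \right)}}{s{\left(-2925 \right)}} = \frac{\left(750 + \left(-511\right)^{2}\right) + 1603}{-887656 + 968 \left(-2925\right)} = \frac{\left(750 + 261121\right) + 1603}{-887656 - 2831400} = \frac{261871 + 1603}{-3719056} = 263474 \left(- \frac{1}{3719056}\right) = - \frac{131737}{1859528}$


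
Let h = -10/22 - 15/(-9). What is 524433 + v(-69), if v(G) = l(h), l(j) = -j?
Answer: 17306249/33 ≈ 5.2443e+5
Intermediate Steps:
h = 40/33 (h = -10*1/22 - 15*(-⅑) = -5/11 + 5/3 = 40/33 ≈ 1.2121)
v(G) = -40/33 (v(G) = -1*40/33 = -40/33)
524433 + v(-69) = 524433 - 40/33 = 17306249/33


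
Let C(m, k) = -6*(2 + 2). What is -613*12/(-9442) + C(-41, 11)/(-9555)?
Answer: 11752198/15036385 ≈ 0.78158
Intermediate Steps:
C(m, k) = -24 (C(m, k) = -6*4 = -24)
-613*12/(-9442) + C(-41, 11)/(-9555) = -613*12/(-9442) - 24/(-9555) = -7356*(-1/9442) - 24*(-1/9555) = 3678/4721 + 8/3185 = 11752198/15036385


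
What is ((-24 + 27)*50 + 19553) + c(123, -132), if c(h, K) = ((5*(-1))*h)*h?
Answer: -55942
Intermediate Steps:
c(h, K) = -5*h**2 (c(h, K) = (-5*h)*h = -5*h**2)
((-24 + 27)*50 + 19553) + c(123, -132) = ((-24 + 27)*50 + 19553) - 5*123**2 = (3*50 + 19553) - 5*15129 = (150 + 19553) - 75645 = 19703 - 75645 = -55942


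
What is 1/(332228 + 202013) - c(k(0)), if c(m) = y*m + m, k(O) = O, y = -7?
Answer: 1/534241 ≈ 1.8718e-6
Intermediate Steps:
c(m) = -6*m (c(m) = -7*m + m = -6*m)
1/(332228 + 202013) - c(k(0)) = 1/(332228 + 202013) - (-6)*0 = 1/534241 - 1*0 = 1/534241 + 0 = 1/534241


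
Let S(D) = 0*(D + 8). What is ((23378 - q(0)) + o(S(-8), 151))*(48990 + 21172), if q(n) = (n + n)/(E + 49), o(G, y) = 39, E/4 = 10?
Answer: 1642983554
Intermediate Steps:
E = 40 (E = 4*10 = 40)
S(D) = 0 (S(D) = 0*(8 + D) = 0)
q(n) = 2*n/89 (q(n) = (n + n)/(40 + 49) = (2*n)/89 = (2*n)*(1/89) = 2*n/89)
((23378 - q(0)) + o(S(-8), 151))*(48990 + 21172) = ((23378 - 2*0/89) + 39)*(48990 + 21172) = ((23378 - 1*0) + 39)*70162 = ((23378 + 0) + 39)*70162 = (23378 + 39)*70162 = 23417*70162 = 1642983554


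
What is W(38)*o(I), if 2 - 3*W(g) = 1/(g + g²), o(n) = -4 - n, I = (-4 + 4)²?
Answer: -5926/2223 ≈ -2.6658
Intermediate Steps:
I = 0 (I = 0² = 0)
W(g) = ⅔ - 1/(3*(g + g²))
W(38)*o(I) = ((⅓)*(-1 + 2*38 + 2*38²)/(38*(1 + 38)))*(-4 - 1*0) = ((⅓)*(1/38)*(-1 + 76 + 2*1444)/39)*(-4 + 0) = ((⅓)*(1/38)*(1/39)*(-1 + 76 + 2888))*(-4) = ((⅓)*(1/38)*(1/39)*2963)*(-4) = (2963/4446)*(-4) = -5926/2223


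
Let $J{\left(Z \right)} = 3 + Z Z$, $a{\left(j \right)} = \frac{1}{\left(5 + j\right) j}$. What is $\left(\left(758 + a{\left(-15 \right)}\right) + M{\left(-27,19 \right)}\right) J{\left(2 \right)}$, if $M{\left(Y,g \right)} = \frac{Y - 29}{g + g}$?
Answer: $\frac{15092833}{2850} \approx 5295.7$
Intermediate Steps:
$M{\left(Y,g \right)} = \frac{-29 + Y}{2 g}$
$a{\left(j \right)} = \frac{1}{j \left(5 + j\right)}$
$J{\left(Z \right)} = 3 + Z^{2}$
$\left(\left(758 + a{\left(-15 \right)}\right) + M{\left(-27,19 \right)}\right) J{\left(2 \right)} = \left(\left(758 + \frac{1}{\left(-15\right) \left(5 - 15\right)}\right) + \frac{-29 - 27}{2 \cdot 19}\right) \left(3 + 2^{2}\right) = \left(\left(758 - \frac{1}{15 \left(-10\right)}\right) + \frac{1}{2} \cdot \frac{1}{19} \left(-56\right)\right) \left(3 + 4\right) = \left(\left(758 - - \frac{1}{150}\right) - \frac{28}{19}\right) 7 = \left(\left(758 + \frac{1}{150}\right) - \frac{28}{19}\right) 7 = \left(\frac{113701}{150} - \frac{28}{19}\right) 7 = \frac{2156119}{2850} \cdot 7 = \frac{15092833}{2850}$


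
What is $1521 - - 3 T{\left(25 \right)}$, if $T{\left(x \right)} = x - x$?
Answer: $1521$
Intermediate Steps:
$T{\left(x \right)} = 0$
$1521 - - 3 T{\left(25 \right)} = 1521 - \left(-3\right) 0 = 1521 - 0 = 1521 + 0 = 1521$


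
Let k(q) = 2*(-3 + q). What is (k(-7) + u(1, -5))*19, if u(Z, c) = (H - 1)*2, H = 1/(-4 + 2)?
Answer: -437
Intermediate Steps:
k(q) = -6 + 2*q
H = -½ (H = 1/(-2) = -½ ≈ -0.50000)
u(Z, c) = -3 (u(Z, c) = (-½ - 1)*2 = -3/2*2 = -3)
(k(-7) + u(1, -5))*19 = ((-6 + 2*(-7)) - 3)*19 = ((-6 - 14) - 3)*19 = (-20 - 3)*19 = -23*19 = -437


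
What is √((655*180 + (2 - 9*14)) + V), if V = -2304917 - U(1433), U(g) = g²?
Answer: I*√4240630 ≈ 2059.3*I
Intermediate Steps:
V = -4358406 (V = -2304917 - 1*1433² = -2304917 - 1*2053489 = -2304917 - 2053489 = -4358406)
√((655*180 + (2 - 9*14)) + V) = √((655*180 + (2 - 9*14)) - 4358406) = √((117900 + (2 - 126)) - 4358406) = √((117900 - 124) - 4358406) = √(117776 - 4358406) = √(-4240630) = I*√4240630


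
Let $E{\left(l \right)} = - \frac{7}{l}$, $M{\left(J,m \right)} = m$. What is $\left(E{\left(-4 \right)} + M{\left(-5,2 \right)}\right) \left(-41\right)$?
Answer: $- \frac{615}{4} \approx -153.75$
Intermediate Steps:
$\left(E{\left(-4 \right)} + M{\left(-5,2 \right)}\right) \left(-41\right) = \left(- \frac{7}{-4} + 2\right) \left(-41\right) = \left(\left(-7\right) \left(- \frac{1}{4}\right) + 2\right) \left(-41\right) = \left(\frac{7}{4} + 2\right) \left(-41\right) = \frac{15}{4} \left(-41\right) = - \frac{615}{4}$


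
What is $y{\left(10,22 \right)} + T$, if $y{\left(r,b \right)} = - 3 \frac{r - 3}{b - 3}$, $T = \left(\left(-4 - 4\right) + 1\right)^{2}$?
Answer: $\frac{910}{19} \approx 47.895$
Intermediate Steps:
$T = 49$ ($T = \left(\left(-4 - 4\right) + 1\right)^{2} = \left(-8 + 1\right)^{2} = \left(-7\right)^{2} = 49$)
$y{\left(r,b \right)} = - \frac{3 \left(-3 + r\right)}{-3 + b}$ ($y{\left(r,b \right)} = - 3 \frac{-3 + r}{-3 + b} = - \frac{3 \left(-3 + r\right)}{-3 + b}$)
$y{\left(10,22 \right)} + T = \frac{3 \left(3 - 10\right)}{-3 + 22} + 49 = \frac{3 \left(3 - 10\right)}{19} + 49 = 3 \cdot \frac{1}{19} \left(-7\right) + 49 = - \frac{21}{19} + 49 = \frac{910}{19}$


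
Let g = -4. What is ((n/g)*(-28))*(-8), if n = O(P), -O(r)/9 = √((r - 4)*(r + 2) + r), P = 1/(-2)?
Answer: 252*I*√29 ≈ 1357.1*I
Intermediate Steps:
P = -½ (P = 1*(-½) = -½ ≈ -0.50000)
O(r) = -9*√(r + (-4 + r)*(2 + r)) (O(r) = -9*√((r - 4)*(r + 2) + r) = -9*√((-4 + r)*(2 + r) + r) = -9*√(r + (-4 + r)*(2 + r)))
n = -9*I*√29/2 (n = -9*√(-8 + (-½)² - 1*(-½)) = -9*√(-8 + ¼ + ½) = -9*I*√29/2 ≈ -24.233*I)
((n/g)*(-28))*(-8) = ((-9*I*√29/2/(-4))*(-28))*(-8) = ((-9*I*√29/2*(-¼))*(-28))*(-8) = ((9*I*√29/8)*(-28))*(-8) = -63*I*√29/2*(-8) = 252*I*√29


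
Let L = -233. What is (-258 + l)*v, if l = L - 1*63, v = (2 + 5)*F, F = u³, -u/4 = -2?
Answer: -1985536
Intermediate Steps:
u = 8 (u = -4*(-2) = 8)
F = 512 (F = 8³ = 512)
v = 3584 (v = (2 + 5)*512 = 7*512 = 3584)
l = -296 (l = -233 - 1*63 = -233 - 63 = -296)
(-258 + l)*v = (-258 - 296)*3584 = -554*3584 = -1985536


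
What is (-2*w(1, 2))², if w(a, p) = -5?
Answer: 100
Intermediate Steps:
(-2*w(1, 2))² = (-2*(-5))² = 10² = 100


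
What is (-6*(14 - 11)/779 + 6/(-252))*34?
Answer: -26095/16359 ≈ -1.5951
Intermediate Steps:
(-6*(14 - 11)/779 + 6/(-252))*34 = (-6*3*(1/779) + 6*(-1/252))*34 = (-18*1/779 - 1/42)*34 = (-18/779 - 1/42)*34 = -1535/32718*34 = -26095/16359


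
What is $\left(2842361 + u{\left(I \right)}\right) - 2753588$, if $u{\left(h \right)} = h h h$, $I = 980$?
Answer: $941280773$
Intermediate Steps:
$u{\left(h \right)} = h^{3}$ ($u{\left(h \right)} = h^{2} h = h^{3}$)
$\left(2842361 + u{\left(I \right)}\right) - 2753588 = \left(2842361 + 980^{3}\right) - 2753588 = \left(2842361 + 941192000\right) - 2753588 = 944034361 - 2753588 = 941280773$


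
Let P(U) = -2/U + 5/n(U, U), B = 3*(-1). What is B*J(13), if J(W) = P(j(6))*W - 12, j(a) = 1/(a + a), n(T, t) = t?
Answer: -1368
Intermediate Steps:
B = -3
j(a) = 1/(2*a)
P(U) = 3/U (P(U) = -2/U + 5/U = 3/U)
J(W) = -12 + 36*W (J(W) = (3/(((1/2)/6)))*W - 12 = (3/(((1/2)*(1/6))))*W - 12 = (3/(1/12))*W - 12 = (3*12)*W - 12 = 36*W - 12 = -12 + 36*W)
B*J(13) = -3*(-12 + 36*13) = -3*(-12 + 468) = -3*456 = -1368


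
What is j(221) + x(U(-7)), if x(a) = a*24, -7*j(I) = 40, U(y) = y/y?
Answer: 128/7 ≈ 18.286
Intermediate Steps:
U(y) = 1
j(I) = -40/7 (j(I) = -1/7*40 = -40/7)
x(a) = 24*a
j(221) + x(U(-7)) = -40/7 + 24*1 = -40/7 + 24 = 128/7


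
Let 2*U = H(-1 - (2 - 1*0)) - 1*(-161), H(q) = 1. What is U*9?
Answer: 729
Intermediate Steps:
U = 81 (U = (1 - 1*(-161))/2 = (1 + 161)/2 = (1/2)*162 = 81)
U*9 = 81*9 = 729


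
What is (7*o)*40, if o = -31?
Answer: -8680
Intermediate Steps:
(7*o)*40 = (7*(-31))*40 = -217*40 = -8680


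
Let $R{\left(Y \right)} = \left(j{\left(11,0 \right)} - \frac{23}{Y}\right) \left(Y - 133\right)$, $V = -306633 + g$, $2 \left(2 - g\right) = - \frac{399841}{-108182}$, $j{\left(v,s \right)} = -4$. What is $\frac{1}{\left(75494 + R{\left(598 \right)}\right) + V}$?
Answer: $- \frac{2812732}{655413620367} \approx -4.2915 \cdot 10^{-6}$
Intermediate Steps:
$g = \frac{32887}{216364}$ ($g = 2 - \frac{\left(-399841\right) \frac{1}{-108182}}{2} = 2 - \frac{\left(-399841\right) \left(- \frac{1}{108182}\right)}{2} = 2 - \frac{399841}{216364} = \frac{32887}{216364} \approx 0.152$)
$V = - \frac{66344309525}{216364}$ ($V = -306633 + \frac{32887}{216364} = - \frac{66344309525}{216364} \approx -3.0663 \cdot 10^{5}$)
$R{\left(Y \right)} = \left(-133 + Y\right) \left(-4 - \frac{23}{Y}\right)$ ($R{\left(Y \right)} = \left(-4 - \frac{23}{Y}\right) \left(Y - 133\right) = \left(-4 - \frac{23}{Y}\right) \left(-133 + Y\right) = \left(-133 + Y\right) \left(-4 - \frac{23}{Y}\right)$)
$\frac{1}{\left(75494 + R{\left(598 \right)}\right) + V} = \frac{1}{\left(75494 + \left(509 - 2392 + \frac{3059}{598}\right)\right) - \frac{66344309525}{216364}} = \frac{1}{\left(75494 + \left(509 - 2392 + 3059 \cdot \frac{1}{598}\right)\right) - \frac{66344309525}{216364}} = \frac{1}{\left(75494 + \left(509 - 2392 + \frac{133}{26}\right)\right) - \frac{66344309525}{216364}} = \frac{1}{\left(75494 - \frac{48825}{26}\right) - \frac{66344309525}{216364}} = \frac{1}{\frac{1914019}{26} - \frac{66344309525}{216364}} = \frac{1}{- \frac{655413620367}{2812732}} = - \frac{2812732}{655413620367}$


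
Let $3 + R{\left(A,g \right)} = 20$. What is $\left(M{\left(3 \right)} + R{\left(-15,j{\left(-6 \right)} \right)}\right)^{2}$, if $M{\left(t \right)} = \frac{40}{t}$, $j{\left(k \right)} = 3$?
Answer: $\frac{8281}{9} \approx 920.11$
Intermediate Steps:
$R{\left(A,g \right)} = 17$ ($R{\left(A,g \right)} = -3 + 20 = 17$)
$\left(M{\left(3 \right)} + R{\left(-15,j{\left(-6 \right)} \right)}\right)^{2} = \left(\frac{40}{3} + 17\right)^{2} = \left(\frac{91}{3}\right)^{2} = \frac{8281}{9}$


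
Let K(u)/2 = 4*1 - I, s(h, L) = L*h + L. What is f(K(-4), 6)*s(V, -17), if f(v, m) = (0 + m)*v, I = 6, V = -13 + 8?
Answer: -1632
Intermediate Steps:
V = -5
s(h, L) = L + L*h
K(u) = -4 (K(u) = 2*(4*1 - 1*6) = 2*(4 - 6) = 2*(-2) = -4)
f(v, m) = m*v
f(K(-4), 6)*s(V, -17) = (6*(-4))*(-17*(1 - 5)) = -(-408)*(-4) = -24*68 = -1632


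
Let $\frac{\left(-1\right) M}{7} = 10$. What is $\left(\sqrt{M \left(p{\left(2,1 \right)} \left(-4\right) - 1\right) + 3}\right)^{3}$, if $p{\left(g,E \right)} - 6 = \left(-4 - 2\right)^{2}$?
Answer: $11833 \sqrt{11833} \approx 1.2872 \cdot 10^{6}$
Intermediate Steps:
$M = -70$ ($M = \left(-7\right) 10 = -70$)
$p{\left(g,E \right)} = 42$ ($p{\left(g,E \right)} = 6 + \left(-4 - 2\right)^{2} = 6 + \left(-6\right)^{2} = 6 + 36 = 42$)
$\left(\sqrt{M \left(p{\left(2,1 \right)} \left(-4\right) - 1\right) + 3}\right)^{3} = \left(\sqrt{- 70 \left(42 \left(-4\right) - 1\right) + 3}\right)^{3} = \left(\sqrt{- 70 \left(-168 - 1\right) + 3}\right)^{3} = \left(\sqrt{\left(-70\right) \left(-169\right) + 3}\right)^{3} = \left(\sqrt{11830 + 3}\right)^{3} = \left(\sqrt{11833}\right)^{3} = 11833 \sqrt{11833}$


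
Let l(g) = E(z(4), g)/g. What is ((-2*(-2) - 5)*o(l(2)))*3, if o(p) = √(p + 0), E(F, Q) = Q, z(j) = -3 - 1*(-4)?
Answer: -3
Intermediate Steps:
z(j) = 1 (z(j) = -3 + 4 = 1)
l(g) = 1 (l(g) = g/g = 1)
o(p) = √p
((-2*(-2) - 5)*o(l(2)))*3 = ((-2*(-2) - 5)*√1)*3 = ((4 - 5)*1)*3 = -1*1*3 = -1*3 = -3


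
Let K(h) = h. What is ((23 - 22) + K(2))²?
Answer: 9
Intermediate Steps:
((23 - 22) + K(2))² = ((23 - 22) + 2)² = (1 + 2)² = 3² = 9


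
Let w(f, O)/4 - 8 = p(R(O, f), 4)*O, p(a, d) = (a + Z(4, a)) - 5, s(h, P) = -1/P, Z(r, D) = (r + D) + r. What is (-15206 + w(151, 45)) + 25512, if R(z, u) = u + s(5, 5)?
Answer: 65166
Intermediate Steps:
Z(r, D) = D + 2*r (Z(r, D) = (D + r) + r = D + 2*r)
R(z, u) = -⅕ + u (R(z, u) = u - 1/5 = u - 1*⅕ = u - ⅕ = -⅕ + u)
p(a, d) = 3 + 2*a (p(a, d) = (a + (a + 2*4)) - 5 = (a + (a + 8)) - 5 = (a + (8 + a)) - 5 = (8 + 2*a) - 5 = 3 + 2*a)
w(f, O) = 32 + 4*O*(13/5 + 2*f) (w(f, O) = 32 + 4*((3 + 2*(-⅕ + f))*O) = 32 + 4*((3 + (-⅖ + 2*f))*O) = 32 + 4*((13/5 + 2*f)*O) = 32 + 4*(O*(13/5 + 2*f)) = 32 + 4*O*(13/5 + 2*f))
(-15206 + w(151, 45)) + 25512 = (-15206 + (32 + (⅘)*45*(13 + 10*151))) + 25512 = (-15206 + (32 + (⅘)*45*(13 + 1510))) + 25512 = (-15206 + (32 + (⅘)*45*1523)) + 25512 = (-15206 + (32 + 54828)) + 25512 = (-15206 + 54860) + 25512 = 39654 + 25512 = 65166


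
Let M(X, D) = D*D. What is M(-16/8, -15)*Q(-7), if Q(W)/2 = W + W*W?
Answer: 18900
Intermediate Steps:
M(X, D) = D**2
Q(W) = 2*W + 2*W**2 (Q(W) = 2*(W + W*W) = 2*(W + W**2) = 2*W + 2*W**2)
M(-16/8, -15)*Q(-7) = (-15)**2*(2*(-7)*(1 - 7)) = 225*(2*(-7)*(-6)) = 225*84 = 18900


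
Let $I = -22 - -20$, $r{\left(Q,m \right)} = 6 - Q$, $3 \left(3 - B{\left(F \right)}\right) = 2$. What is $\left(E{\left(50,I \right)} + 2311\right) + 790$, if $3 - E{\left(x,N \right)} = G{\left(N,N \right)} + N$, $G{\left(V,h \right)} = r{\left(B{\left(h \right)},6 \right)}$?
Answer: $\frac{9307}{3} \approx 3102.3$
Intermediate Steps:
$B{\left(F \right)} = \frac{7}{3}$ ($B{\left(F \right)} = 3 - \frac{2}{3} = \frac{7}{3}$)
$G{\left(V,h \right)} = \frac{11}{3}$ ($G{\left(V,h \right)} = 6 - \frac{7}{3} = \frac{11}{3}$)
$I = -2$ ($I = -22 + 20 = -2$)
$E{\left(x,N \right)} = - \frac{2}{3} - N$ ($E{\left(x,N \right)} = 3 - \left(\frac{11}{3} + N\right) = - \frac{2}{3} - N$)
$\left(E{\left(50,I \right)} + 2311\right) + 790 = \left(\left(- \frac{2}{3} - -2\right) + 2311\right) + 790 = \left(\left(- \frac{2}{3} + 2\right) + 2311\right) + 790 = \left(\frac{4}{3} + 2311\right) + 790 = \frac{6937}{3} + 790 = \frac{9307}{3}$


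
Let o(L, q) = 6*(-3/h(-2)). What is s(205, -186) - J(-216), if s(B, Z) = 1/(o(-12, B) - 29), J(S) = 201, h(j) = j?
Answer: -4021/20 ≈ -201.05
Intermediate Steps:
o(L, q) = 9 (o(L, q) = 6*(-3/(-2)) = 6*(-3*(-½)) = 6*(3/2) = 9)
s(B, Z) = -1/20 (s(B, Z) = 1/(9 - 29) = 1/(-20) = -1/20)
s(205, -186) - J(-216) = -1/20 - 1*201 = -1/20 - 201 = -4021/20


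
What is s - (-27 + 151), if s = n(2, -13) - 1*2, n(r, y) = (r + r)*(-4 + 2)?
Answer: -134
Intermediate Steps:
n(r, y) = -4*r (n(r, y) = (2*r)*(-2) = -4*r)
s = -10 (s = -4*2 - 1*2 = -8 - 2 = -10)
s - (-27 + 151) = -10 - (-27 + 151) = -10 - 1*124 = -10 - 124 = -134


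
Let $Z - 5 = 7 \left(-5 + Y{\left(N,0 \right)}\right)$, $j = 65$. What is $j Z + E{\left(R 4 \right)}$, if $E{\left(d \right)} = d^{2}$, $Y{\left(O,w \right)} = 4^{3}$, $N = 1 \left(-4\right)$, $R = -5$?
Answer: $27570$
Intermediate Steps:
$N = -4$
$Y{\left(O,w \right)} = 64$
$Z = 418$ ($Z = 5 + 7 \left(-5 + 64\right) = 5 + 7 \cdot 59 = 5 + 413 = 418$)
$j Z + E{\left(R 4 \right)} = 65 \cdot 418 + \left(\left(-5\right) 4\right)^{2} = 27170 + \left(-20\right)^{2} = 27170 + 400 = 27570$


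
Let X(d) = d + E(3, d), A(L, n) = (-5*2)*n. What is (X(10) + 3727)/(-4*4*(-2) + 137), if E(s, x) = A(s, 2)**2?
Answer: 4137/169 ≈ 24.479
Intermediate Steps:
A(L, n) = -10*n
E(s, x) = 400 (E(s, x) = (-10*2)**2 = (-20)**2 = 400)
X(d) = 400 + d (X(d) = d + 400 = 400 + d)
(X(10) + 3727)/(-4*4*(-2) + 137) = ((400 + 10) + 3727)/(-4*4*(-2) + 137) = (410 + 3727)/(-16*(-2) + 137) = 4137/(32 + 137) = 4137/169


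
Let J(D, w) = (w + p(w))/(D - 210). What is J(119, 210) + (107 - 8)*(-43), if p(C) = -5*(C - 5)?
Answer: -386572/91 ≈ -4248.0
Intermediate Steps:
p(C) = 25 - 5*C (p(C) = -5*(-5 + C) = 25 - 5*C)
J(D, w) = (25 - 4*w)/(-210 + D) (J(D, w) = (w + (25 - 5*w))/(D - 210) = (25 - 4*w)/(-210 + D))
J(119, 210) + (107 - 8)*(-43) = (25 - 4*210)/(-210 + 119) + (107 - 8)*(-43) = (25 - 840)/(-91) + 99*(-43) = -1/91*(-815) - 4257 = 815/91 - 4257 = -386572/91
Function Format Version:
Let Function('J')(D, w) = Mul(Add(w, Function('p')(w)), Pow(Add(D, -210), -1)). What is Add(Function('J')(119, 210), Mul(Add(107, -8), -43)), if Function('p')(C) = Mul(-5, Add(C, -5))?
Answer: Rational(-386572, 91) ≈ -4248.0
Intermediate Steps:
Function('p')(C) = Add(25, Mul(-5, C)) (Function('p')(C) = Mul(-5, Add(-5, C)) = Add(25, Mul(-5, C)))
Function('J')(D, w) = Mul(Pow(Add(-210, D), -1), Add(25, Mul(-4, w))) (Function('J')(D, w) = Mul(Add(w, Add(25, Mul(-5, w))), Pow(Add(D, -210), -1)) = Mul(Add(25, Mul(-4, w)), Pow(Add(-210, D), -1)) = Mul(Pow(Add(-210, D), -1), Add(25, Mul(-4, w))))
Add(Function('J')(119, 210), Mul(Add(107, -8), -43)) = Add(Mul(Pow(Add(-210, 119), -1), Add(25, Mul(-4, 210))), Mul(Add(107, -8), -43)) = Add(Mul(Pow(-91, -1), Add(25, -840)), Mul(99, -43)) = Add(Mul(Rational(-1, 91), -815), -4257) = Add(Rational(815, 91), -4257) = Rational(-386572, 91)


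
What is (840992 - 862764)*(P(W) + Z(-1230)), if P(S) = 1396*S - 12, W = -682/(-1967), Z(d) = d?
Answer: 32460789224/1967 ≈ 1.6503e+7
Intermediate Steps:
W = 682/1967 (W = -682*(-1/1967) = 682/1967 ≈ 0.34672)
P(S) = -12 + 1396*S
(840992 - 862764)*(P(W) + Z(-1230)) = (840992 - 862764)*((-12 + 1396*(682/1967)) - 1230) = -21772*((-12 + 952072/1967) - 1230) = -21772*(928468/1967 - 1230) = -21772*(-1490942/1967) = 32460789224/1967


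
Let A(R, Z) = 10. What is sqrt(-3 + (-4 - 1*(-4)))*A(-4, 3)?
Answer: 10*I*sqrt(3) ≈ 17.32*I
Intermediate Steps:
sqrt(-3 + (-4 - 1*(-4)))*A(-4, 3) = sqrt(-3 + (-4 - 1*(-4)))*10 = sqrt(-3 + (-4 + 4))*10 = sqrt(-3 + 0)*10 = sqrt(-3)*10 = (I*sqrt(3))*10 = 10*I*sqrt(3)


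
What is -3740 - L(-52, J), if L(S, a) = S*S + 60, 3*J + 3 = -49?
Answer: -6504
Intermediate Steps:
J = -52/3 (J = -1 + (1/3)*(-49) = -1 - 49/3 = -52/3 ≈ -17.333)
L(S, a) = 60 + S**2 (L(S, a) = S**2 + 60 = 60 + S**2)
-3740 - L(-52, J) = -3740 - (60 + (-52)**2) = -3740 - (60 + 2704) = -3740 - 1*2764 = -3740 - 2764 = -6504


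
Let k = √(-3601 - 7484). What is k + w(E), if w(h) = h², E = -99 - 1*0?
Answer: 9801 + I*√11085 ≈ 9801.0 + 105.29*I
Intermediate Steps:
E = -99 (E = -99 + 0 = -99)
k = I*√11085 (k = √(-11085) = I*√11085 ≈ 105.29*I)
k + w(E) = I*√11085 + (-99)² = I*√11085 + 9801 = 9801 + I*√11085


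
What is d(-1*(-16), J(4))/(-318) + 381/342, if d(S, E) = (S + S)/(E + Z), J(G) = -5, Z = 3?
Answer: 2345/2014 ≈ 1.1643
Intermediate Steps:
d(S, E) = 2*S/(3 + E) (d(S, E) = (S + S)/(E + 3) = (2*S)/(3 + E) = 2*S/(3 + E))
d(-1*(-16), J(4))/(-318) + 381/342 = (2*(-1*(-16))/(3 - 5))/(-318) + 381/342 = (2*16/(-2))*(-1/318) + 381*(1/342) = (2*16*(-1/2))*(-1/318) + 127/114 = -16*(-1/318) + 127/114 = 8/159 + 127/114 = 2345/2014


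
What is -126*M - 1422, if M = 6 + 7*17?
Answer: -17172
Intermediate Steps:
M = 125 (M = 6 + 119 = 125)
-126*M - 1422 = -126*125 - 1422 = -15750 - 1422 = -17172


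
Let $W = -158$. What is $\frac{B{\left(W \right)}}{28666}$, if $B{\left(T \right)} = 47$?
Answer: $\frac{47}{28666} \approx 0.0016396$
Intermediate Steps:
$\frac{B{\left(W \right)}}{28666} = \frac{47}{28666}$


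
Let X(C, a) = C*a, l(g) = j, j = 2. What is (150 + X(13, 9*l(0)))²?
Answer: 147456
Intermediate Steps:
l(g) = 2
(150 + X(13, 9*l(0)))² = (150 + 13*(9*2))² = (150 + 13*18)² = (150 + 234)² = 384² = 147456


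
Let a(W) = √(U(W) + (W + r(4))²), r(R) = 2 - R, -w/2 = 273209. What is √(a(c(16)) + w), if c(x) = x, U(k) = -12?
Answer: √(-546418 + 2*√46) ≈ 739.19*I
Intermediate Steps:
w = -546418 (w = -2*273209 = -546418)
a(W) = √(-12 + (-2 + W)²) (a(W) = √(-12 + (W + (2 - 1*4))²) = √(-12 + (W + (2 - 4))²) = √(-12 + (W - 2)²) = √(-12 + (-2 + W)²))
√(a(c(16)) + w) = √(√(-12 + (-2 + 16)²) - 546418) = √(√(-12 + 14²) - 546418) = √(√(-12 + 196) - 546418) = √(√184 - 546418) = √(2*√46 - 546418) = √(-546418 + 2*√46)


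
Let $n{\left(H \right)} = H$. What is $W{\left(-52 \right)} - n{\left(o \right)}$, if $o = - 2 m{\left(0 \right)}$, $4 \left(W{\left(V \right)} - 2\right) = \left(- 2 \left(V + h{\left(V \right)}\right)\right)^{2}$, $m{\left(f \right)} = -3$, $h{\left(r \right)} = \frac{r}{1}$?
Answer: $10812$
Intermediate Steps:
$h{\left(r \right)} = r$ ($h{\left(r \right)} = r 1 = r$)
$W{\left(V \right)} = 2 + 4 V^{2}$ ($W{\left(V \right)} = 2 + \frac{\left(- 2 \left(V + V\right)\right)^{2}}{4} = 2 + \frac{\left(- 2 \cdot 2 V\right)^{2}}{4} = 2 + \frac{\left(- 4 V\right)^{2}}{4} = 2 + \frac{16 V^{2}}{4} = 2 + 4 V^{2}$)
$o = 6$ ($o = \left(-2\right) \left(-3\right) = 6$)
$W{\left(-52 \right)} - n{\left(o \right)} = \left(2 + 4 \left(-52\right)^{2}\right) - 6 = \left(2 + 4 \cdot 2704\right) - 6 = \left(2 + 10816\right) - 6 = 10818 - 6 = 10812$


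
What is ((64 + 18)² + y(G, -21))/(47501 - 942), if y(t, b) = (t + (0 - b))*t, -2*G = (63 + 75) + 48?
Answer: 13420/46559 ≈ 0.28824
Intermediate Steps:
G = -93 (G = -((63 + 75) + 48)/2 = -(138 + 48)/2 = -½*186 = -93)
y(t, b) = t*(t - b) (y(t, b) = (t - b)*t = t*(t - b))
((64 + 18)² + y(G, -21))/(47501 - 942) = ((64 + 18)² - 93*(-93 - 1*(-21)))/(47501 - 942) = (82² - 93*(-93 + 21))/46559 = (6724 - 93*(-72))*(1/46559) = (6724 + 6696)*(1/46559) = 13420*(1/46559) = 13420/46559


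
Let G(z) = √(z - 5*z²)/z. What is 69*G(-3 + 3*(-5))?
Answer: -23*I*√182/2 ≈ -155.14*I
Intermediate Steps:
G(z) = √(z - 5*z²)/z
69*G(-3 + 3*(-5)) = 69*(√((-3 + 3*(-5))*(1 - 5*(-3 + 3*(-5))))/(-3 + 3*(-5))) = 69*(√((-3 - 15)*(1 - 5*(-3 - 15)))/(-3 - 15)) = 69*(√(-18*(1 - 5*(-18)))/(-18)) = 69*(-3*I*√2*√(1 + 90)/18) = 69*(-3*I*√182/18) = 69*(-I*√182/6) = -23*I*√182/2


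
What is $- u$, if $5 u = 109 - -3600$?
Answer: $- \frac{3709}{5} \approx -741.8$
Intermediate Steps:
$u = \frac{3709}{5}$ ($u = \frac{109 - -3600}{5} = \frac{109 + 3600}{5} = \frac{1}{5} \cdot 3709 = \frac{3709}{5} \approx 741.8$)
$- u = \left(-1\right) \frac{3709}{5} = - \frac{3709}{5}$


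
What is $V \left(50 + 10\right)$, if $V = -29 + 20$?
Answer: $-540$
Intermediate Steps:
$V = -9$
$V \left(50 + 10\right) = - 9 \left(50 + 10\right) = \left(-9\right) 60 = -540$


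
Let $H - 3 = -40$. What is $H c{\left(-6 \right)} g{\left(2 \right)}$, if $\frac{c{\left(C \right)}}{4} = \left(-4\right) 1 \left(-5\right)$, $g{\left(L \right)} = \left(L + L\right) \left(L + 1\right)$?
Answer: $-35520$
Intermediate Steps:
$H = -37$ ($H = 3 - 40 = -37$)
$g{\left(L \right)} = 2 L \left(1 + L\right)$
$c{\left(C \right)} = 80$ ($c{\left(C \right)} = 4 \left(-4\right) 1 \left(-5\right) = 4 \left(\left(-4\right) \left(-5\right)\right) = 4 \cdot 20 = 80$)
$H c{\left(-6 \right)} g{\left(2 \right)} = \left(-37\right) 80 \cdot 2 \cdot 2 \left(1 + 2\right) = - 2960 \cdot 2 \cdot 2 \cdot 3 = \left(-2960\right) 12 = -35520$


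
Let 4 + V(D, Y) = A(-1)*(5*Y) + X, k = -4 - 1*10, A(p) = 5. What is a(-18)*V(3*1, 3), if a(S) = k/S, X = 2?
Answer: 511/9 ≈ 56.778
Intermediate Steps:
k = -14 (k = -4 - 10 = -14)
V(D, Y) = -2 + 25*Y (V(D, Y) = -4 + (5*(5*Y) + 2) = -4 + (25*Y + 2) = -4 + (2 + 25*Y) = -2 + 25*Y)
a(S) = -14/S
a(-18)*V(3*1, 3) = (-14/(-18))*(-2 + 25*3) = (-14*(-1/18))*(-2 + 75) = (7/9)*73 = 511/9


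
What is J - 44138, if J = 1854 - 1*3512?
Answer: -45796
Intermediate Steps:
J = -1658 (J = 1854 - 3512 = -1658)
J - 44138 = -1658 - 44138 = -45796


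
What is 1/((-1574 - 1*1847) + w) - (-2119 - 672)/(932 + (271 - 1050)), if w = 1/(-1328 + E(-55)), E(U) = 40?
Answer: 12297643895/674156097 ≈ 18.242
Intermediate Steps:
w = -1/1288 (w = 1/(-1328 + 40) = 1/(-1288) = -1/1288 ≈ -0.00077640)
1/((-1574 - 1*1847) + w) - (-2119 - 672)/(932 + (271 - 1050)) = 1/((-1574 - 1*1847) - 1/1288) - (-2119 - 672)/(932 + (271 - 1050)) = 1/((-1574 - 1847) - 1/1288) - (-2791)/(932 - 779) = 1/(-3421 - 1/1288) - (-2791)/153 = 1/(-4406249/1288) - (-2791)/153 = -1288/4406249 - 1*(-2791/153) = -1288/4406249 + 2791/153 = 12297643895/674156097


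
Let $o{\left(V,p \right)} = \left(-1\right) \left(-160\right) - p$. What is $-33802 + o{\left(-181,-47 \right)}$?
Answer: $-33595$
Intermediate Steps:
$o{\left(V,p \right)} = 160 - p$
$-33802 + o{\left(-181,-47 \right)} = -33802 + \left(160 - -47\right) = -33802 + \left(160 + 47\right) = -33802 + 207 = -33595$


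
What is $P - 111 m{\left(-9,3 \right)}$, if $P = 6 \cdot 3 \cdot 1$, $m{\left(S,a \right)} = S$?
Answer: $1017$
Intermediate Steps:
$P = 18$ ($P = 18 \cdot 1 = 18$)
$P - 111 m{\left(-9,3 \right)} = 18 - -999 = 18 + 999 = 1017$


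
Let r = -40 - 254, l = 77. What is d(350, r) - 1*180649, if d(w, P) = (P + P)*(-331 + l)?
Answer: -31297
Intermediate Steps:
r = -294
d(w, P) = -508*P (d(w, P) = (P + P)*(-331 + 77) = (2*P)*(-254) = -508*P)
d(350, r) - 1*180649 = -508*(-294) - 1*180649 = 149352 - 180649 = -31297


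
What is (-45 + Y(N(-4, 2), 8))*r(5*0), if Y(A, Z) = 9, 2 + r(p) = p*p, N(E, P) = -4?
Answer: 72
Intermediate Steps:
r(p) = -2 + p**2 (r(p) = -2 + p*p = -2 + p**2)
(-45 + Y(N(-4, 2), 8))*r(5*0) = (-45 + 9)*(-2 + (5*0)**2) = -36*(-2 + 0**2) = -36*(-2 + 0) = -36*(-2) = 72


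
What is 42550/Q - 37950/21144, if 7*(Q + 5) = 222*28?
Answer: 144361225/3111692 ≈ 46.393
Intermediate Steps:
Q = 883 (Q = -5 + (222*28)/7 = -5 + (⅐)*6216 = -5 + 888 = 883)
42550/Q - 37950/21144 = 42550/883 - 37950/21144 = 42550*(1/883) - 37950*1/21144 = 42550/883 - 6325/3524 = 144361225/3111692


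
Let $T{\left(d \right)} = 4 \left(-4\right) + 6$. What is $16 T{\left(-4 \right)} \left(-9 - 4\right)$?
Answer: $2080$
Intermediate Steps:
$T{\left(d \right)} = -10$ ($T{\left(d \right)} = -16 + 6 = -10$)
$16 T{\left(-4 \right)} \left(-9 - 4\right) = 16 \left(-10\right) \left(-9 - 4\right) = \left(-160\right) \left(-13\right) = 2080$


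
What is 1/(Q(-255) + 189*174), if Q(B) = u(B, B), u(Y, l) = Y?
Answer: 1/32631 ≈ 3.0646e-5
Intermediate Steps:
Q(B) = B
1/(Q(-255) + 189*174) = 1/(-255 + 189*174) = 1/(-255 + 32886) = 1/32631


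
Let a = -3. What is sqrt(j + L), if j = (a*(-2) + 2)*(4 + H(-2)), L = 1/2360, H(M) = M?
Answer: sqrt(22278990)/1180 ≈ 4.0001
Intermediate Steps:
L = 1/2360 ≈ 0.00042373
j = 16 (j = (-3*(-2) + 2)*(4 - 2) = (6 + 2)*2 = 8*2 = 16)
sqrt(j + L) = sqrt(16 + 1/2360) = sqrt(37761/2360) = sqrt(22278990)/1180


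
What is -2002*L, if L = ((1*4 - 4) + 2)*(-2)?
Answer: 8008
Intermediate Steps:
L = -4 (L = ((4 - 4) + 2)*(-2) = (0 + 2)*(-2) = 2*(-2) = -4)
-2002*L = -2002*(-4) = 8008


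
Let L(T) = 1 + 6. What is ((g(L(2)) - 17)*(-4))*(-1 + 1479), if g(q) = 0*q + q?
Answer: 59120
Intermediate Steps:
L(T) = 7
g(q) = q (g(q) = 0 + q = q)
((g(L(2)) - 17)*(-4))*(-1 + 1479) = ((7 - 17)*(-4))*(-1 + 1479) = -10*(-4)*1478 = 40*1478 = 59120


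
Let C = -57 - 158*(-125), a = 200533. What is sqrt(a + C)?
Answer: sqrt(220226) ≈ 469.28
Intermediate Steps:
C = 19693 (C = -57 + 19750 = 19693)
sqrt(a + C) = sqrt(200533 + 19693) = sqrt(220226)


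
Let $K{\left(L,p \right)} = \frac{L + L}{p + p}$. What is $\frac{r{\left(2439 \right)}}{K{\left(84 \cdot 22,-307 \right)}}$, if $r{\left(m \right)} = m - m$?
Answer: $0$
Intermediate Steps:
$K{\left(L,p \right)} = \frac{L}{p}$ ($K{\left(L,p \right)} = \frac{2 L}{2 p} = 2 L \frac{1}{2 p} = \frac{L}{p}$)
$r{\left(m \right)} = 0$
$\frac{r{\left(2439 \right)}}{K{\left(84 \cdot 22,-307 \right)}} = \frac{0}{84 \cdot 22 \frac{1}{-307}} = \frac{0}{1848 \left(- \frac{1}{307}\right)} = \frac{0}{- \frac{1848}{307}} = 0 \left(- \frac{307}{1848}\right) = 0$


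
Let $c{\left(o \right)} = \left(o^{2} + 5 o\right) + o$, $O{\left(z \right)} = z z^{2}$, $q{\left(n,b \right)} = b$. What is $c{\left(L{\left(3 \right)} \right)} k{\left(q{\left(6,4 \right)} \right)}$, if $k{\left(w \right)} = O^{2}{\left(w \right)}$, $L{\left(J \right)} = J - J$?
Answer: $0$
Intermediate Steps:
$O{\left(z \right)} = z^{3}$
$L{\left(J \right)} = 0$
$c{\left(o \right)} = o^{2} + 6 o$
$k{\left(w \right)} = w^{6}$ ($k{\left(w \right)} = \left(w^{3}\right)^{2} = w^{6}$)
$c{\left(L{\left(3 \right)} \right)} k{\left(q{\left(6,4 \right)} \right)} = 0 \left(6 + 0\right) 4^{6} = 0 \cdot 6 \cdot 4096 = 0 \cdot 4096 = 0$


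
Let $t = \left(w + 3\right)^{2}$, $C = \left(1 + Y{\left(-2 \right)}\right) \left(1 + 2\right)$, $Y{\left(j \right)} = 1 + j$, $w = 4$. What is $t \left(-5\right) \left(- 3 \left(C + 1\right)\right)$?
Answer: $735$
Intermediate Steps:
$C = 0$ ($C = \left(1 + \left(1 - 2\right)\right) \left(1 + 2\right) = \left(1 - 1\right) 3 = 0 \cdot 3 = 0$)
$t = 49$ ($t = \left(4 + 3\right)^{2} = 7^{2} = 49$)
$t \left(-5\right) \left(- 3 \left(C + 1\right)\right) = 49 \left(-5\right) \left(- 3 \left(0 + 1\right)\right) = - 245 \left(\left(-3\right) 1\right) = \left(-245\right) \left(-3\right) = 735$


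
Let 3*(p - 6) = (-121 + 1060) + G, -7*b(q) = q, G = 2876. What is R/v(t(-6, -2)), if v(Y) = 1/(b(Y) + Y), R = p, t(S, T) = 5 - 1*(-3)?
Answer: 61328/7 ≈ 8761.1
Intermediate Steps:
b(q) = -q/7
t(S, T) = 8 (t(S, T) = 5 + 3 = 8)
p = 3833/3 (p = 6 + ((-121 + 1060) + 2876)/3 = 6 + (939 + 2876)/3 = 6 + (⅓)*3815 = 6 + 3815/3 = 3833/3 ≈ 1277.7)
R = 3833/3 ≈ 1277.7
v(Y) = 7/(6*Y) (v(Y) = 1/(-Y/7 + Y) = 1/(6*Y/7) = 7/(6*Y))
R/v(t(-6, -2)) = 3833/(3*(((7/6)/8))) = 3833/(3*(((7/6)*(⅛)))) = 3833/(3*(7/48)) = (3833/3)*(48/7) = 61328/7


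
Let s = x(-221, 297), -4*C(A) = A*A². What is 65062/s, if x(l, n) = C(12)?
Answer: -32531/216 ≈ -150.61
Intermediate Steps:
C(A) = -A³/4 (C(A) = -A*A²/4 = -A³/4)
x(l, n) = -432 (x(l, n) = -¼*12³ = -¼*1728 = -432)
s = -432
65062/s = 65062/(-432) = 65062*(-1/432) = -32531/216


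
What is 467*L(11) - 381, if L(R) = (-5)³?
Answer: -58756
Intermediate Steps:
L(R) = -125
467*L(11) - 381 = 467*(-125) - 381 = -58375 - 381 = -58756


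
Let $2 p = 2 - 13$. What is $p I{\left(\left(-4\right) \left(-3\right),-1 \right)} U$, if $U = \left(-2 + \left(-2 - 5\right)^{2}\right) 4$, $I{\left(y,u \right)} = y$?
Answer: $-12408$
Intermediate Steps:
$p = - \frac{11}{2}$ ($p = \frac{2 - 13}{2} = \frac{1}{2} \left(-11\right) = - \frac{11}{2} \approx -5.5$)
$U = 188$ ($U = \left(-2 + \left(-7\right)^{2}\right) 4 = \left(-2 + 49\right) 4 = 47 \cdot 4 = 188$)
$p I{\left(\left(-4\right) \left(-3\right),-1 \right)} U = - \frac{11 \left(\left(-4\right) \left(-3\right)\right)}{2} \cdot 188 = \left(- \frac{11}{2}\right) 12 \cdot 188 = \left(-66\right) 188 = -12408$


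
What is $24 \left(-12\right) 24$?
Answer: $-6912$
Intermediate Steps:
$24 \left(-12\right) 24 = \left(-288\right) 24 = -6912$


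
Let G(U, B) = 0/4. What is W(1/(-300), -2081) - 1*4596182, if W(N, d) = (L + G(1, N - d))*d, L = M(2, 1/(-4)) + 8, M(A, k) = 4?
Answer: -4621154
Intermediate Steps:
G(U, B) = 0 (G(U, B) = 0*(¼) = 0)
L = 12 (L = 4 + 8 = 12)
W(N, d) = 12*d (W(N, d) = (12 + 0)*d = 12*d)
W(1/(-300), -2081) - 1*4596182 = 12*(-2081) - 1*4596182 = -24972 - 4596182 = -4621154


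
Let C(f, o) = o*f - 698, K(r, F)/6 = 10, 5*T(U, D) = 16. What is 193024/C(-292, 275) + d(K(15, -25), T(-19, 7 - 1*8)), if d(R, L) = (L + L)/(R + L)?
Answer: -7300456/3199421 ≈ -2.2818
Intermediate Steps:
T(U, D) = 16/5 (T(U, D) = (⅕)*16 = 16/5)
K(r, F) = 60 (K(r, F) = 6*10 = 60)
d(R, L) = 2*L/(L + R) (d(R, L) = (2*L)/(L + R) = 2*L/(L + R))
C(f, o) = -698 + f*o (C(f, o) = f*o - 698 = -698 + f*o)
193024/C(-292, 275) + d(K(15, -25), T(-19, 7 - 1*8)) = 193024/(-698 - 292*275) + 2*(16/5)/(16/5 + 60) = 193024/(-698 - 80300) + 2*(16/5)/(316/5) = 193024/(-80998) + 2*(16/5)*(5/316) = 193024*(-1/80998) + 8/79 = -96512/40499 + 8/79 = -7300456/3199421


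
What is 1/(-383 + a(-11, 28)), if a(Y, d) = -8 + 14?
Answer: -1/377 ≈ -0.0026525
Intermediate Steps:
a(Y, d) = 6
1/(-383 + a(-11, 28)) = 1/(-383 + 6) = 1/(-377) = -1/377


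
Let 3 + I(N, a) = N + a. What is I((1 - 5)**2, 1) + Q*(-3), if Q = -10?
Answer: 44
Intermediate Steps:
I(N, a) = -3 + N + a (I(N, a) = -3 + (N + a) = -3 + N + a)
I((1 - 5)**2, 1) + Q*(-3) = (-3 + (1 - 5)**2 + 1) - 10*(-3) = (-3 + (-4)**2 + 1) + 30 = (-3 + 16 + 1) + 30 = 14 + 30 = 44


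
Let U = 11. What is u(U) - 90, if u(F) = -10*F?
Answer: -200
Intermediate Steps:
u(U) - 90 = -10*11 - 90 = -110 - 90 = -200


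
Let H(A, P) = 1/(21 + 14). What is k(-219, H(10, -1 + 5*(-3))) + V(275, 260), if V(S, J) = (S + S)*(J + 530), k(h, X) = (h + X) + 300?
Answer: 15210336/35 ≈ 4.3458e+5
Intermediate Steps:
H(A, P) = 1/35
k(h, X) = 300 + X + h (k(h, X) = (X + h) + 300 = 300 + X + h)
V(S, J) = 2*S*(530 + J) (V(S, J) = (2*S)*(530 + J) = 2*S*(530 + J))
k(-219, H(10, -1 + 5*(-3))) + V(275, 260) = (300 + 1/35 - 219) + 2*275*(530 + 260) = 2836/35 + 2*275*790 = 2836/35 + 434500 = 15210336/35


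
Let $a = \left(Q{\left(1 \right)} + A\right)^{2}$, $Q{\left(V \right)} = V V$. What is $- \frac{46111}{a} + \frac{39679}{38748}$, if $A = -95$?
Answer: $- \frac{179513173}{42797166} \approx -4.1945$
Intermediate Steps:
$Q{\left(V \right)} = V^{2}$
$a = 8836$ ($a = \left(1^{2} - 95\right)^{2} = \left(1 - 95\right)^{2} = \left(-94\right)^{2} = 8836$)
$- \frac{46111}{a} + \frac{39679}{38748} = - \frac{46111}{8836} + \frac{39679}{38748} = - \frac{179513173}{42797166}$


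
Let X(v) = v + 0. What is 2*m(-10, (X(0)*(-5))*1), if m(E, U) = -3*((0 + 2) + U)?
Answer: -12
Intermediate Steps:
X(v) = v
m(E, U) = -6 - 3*U (m(E, U) = -3*(2 + U) = -6 - 3*U)
2*m(-10, (X(0)*(-5))*1) = 2*(-6 - 3*0*(-5)) = 2*(-6 - 0) = 2*(-6 - 3*0) = 2*(-6 + 0) = 2*(-6) = -12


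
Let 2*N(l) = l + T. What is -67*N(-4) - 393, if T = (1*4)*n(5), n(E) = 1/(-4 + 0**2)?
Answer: -451/2 ≈ -225.50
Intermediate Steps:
n(E) = -1/4 (n(E) = 1/(-4 + 0) = 1/(-4) = -1/4)
T = -1 (T = (1*4)*(-1/4) = 4*(-1/4) = -1)
N(l) = -1/2 + l/2 (N(l) = (l - 1)/2 = (-1 + l)/2 = -1/2 + l/2)
-67*N(-4) - 393 = -67*(-1/2 + (1/2)*(-4)) - 393 = -67*(-1/2 - 2) - 393 = -67*(-5/2) - 393 = 335/2 - 393 = -451/2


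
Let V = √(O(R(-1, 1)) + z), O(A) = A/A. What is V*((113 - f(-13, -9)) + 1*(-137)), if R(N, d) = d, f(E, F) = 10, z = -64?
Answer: -102*I*√7 ≈ -269.87*I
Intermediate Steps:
O(A) = 1
V = 3*I*√7 (V = √(1 - 64) = √(-63) = 3*I*√7 ≈ 7.9373*I)
V*((113 - f(-13, -9)) + 1*(-137)) = (3*I*√7)*((113 - 1*10) + 1*(-137)) = (3*I*√7)*((113 - 10) - 137) = (3*I*√7)*(103 - 137) = (3*I*√7)*(-34) = -102*I*√7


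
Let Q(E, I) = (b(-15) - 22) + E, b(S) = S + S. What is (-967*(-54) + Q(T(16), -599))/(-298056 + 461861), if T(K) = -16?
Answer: 10430/32761 ≈ 0.31837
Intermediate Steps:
b(S) = 2*S
Q(E, I) = -52 + E (Q(E, I) = (2*(-15) - 22) + E = (-30 - 22) + E = -52 + E)
(-967*(-54) + Q(T(16), -599))/(-298056 + 461861) = (-967*(-54) + (-52 - 16))/(-298056 + 461861) = (52218 - 68)/163805 = 52150*(1/163805) = 10430/32761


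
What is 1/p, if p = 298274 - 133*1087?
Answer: 1/153703 ≈ 6.5061e-6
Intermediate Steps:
p = 153703 (p = 298274 - 144571 = 153703)
1/p = 1/153703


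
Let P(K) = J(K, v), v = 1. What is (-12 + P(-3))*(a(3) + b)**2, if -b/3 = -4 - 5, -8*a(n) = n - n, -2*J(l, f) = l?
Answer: -15309/2 ≈ -7654.5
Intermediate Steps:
J(l, f) = -l/2
a(n) = 0 (a(n) = -(n - n)/8 = -1/8*0 = 0)
P(K) = -K/2
b = 27 (b = -3*(-4 - 5) = -3*(-9) = 27)
(-12 + P(-3))*(a(3) + b)**2 = (-12 - 1/2*(-3))*(0 + 27)**2 = (-12 + 3/2)*27**2 = -21/2*729 = -15309/2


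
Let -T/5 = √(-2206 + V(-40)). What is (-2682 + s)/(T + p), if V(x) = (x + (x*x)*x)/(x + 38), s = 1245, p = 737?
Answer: 1059069/202181 + 7185*√29814/202181 ≈ 11.374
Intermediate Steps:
V(x) = (x + x³)/(38 + x) (V(x) = (x + x²*x)/(38 + x) = (x + x³)/(38 + x))
T = -5*√29814 (T = -5*√(-2206 + (-40 + (-40)³)/(38 - 40)) = -5*√(-2206 + (-40 - 64000)/(-2)) = -5*√(-2206 - ½*(-64040)) = -5*√(-2206 + 32020) = -5*√29814 ≈ -863.34)
(-2682 + s)/(T + p) = (-2682 + 1245)/(-5*√29814 + 737) = -1437/(737 - 5*√29814)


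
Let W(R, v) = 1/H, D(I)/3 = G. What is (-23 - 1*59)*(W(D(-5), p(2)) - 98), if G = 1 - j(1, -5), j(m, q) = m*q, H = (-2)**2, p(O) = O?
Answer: 16031/2 ≈ 8015.5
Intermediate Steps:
H = 4
G = 6 (G = 1 - (-5) = 1 - 1*(-5) = 1 + 5 = 6)
D(I) = 18 (D(I) = 3*6 = 18)
W(R, v) = 1/4
(-23 - 1*59)*(W(D(-5), p(2)) - 98) = (-23 - 1*59)*(1/4 - 98) = (-23 - 59)*(-391/4) = -82*(-391/4) = 16031/2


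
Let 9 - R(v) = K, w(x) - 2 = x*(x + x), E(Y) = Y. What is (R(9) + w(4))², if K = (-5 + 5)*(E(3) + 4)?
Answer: 1849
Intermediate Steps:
K = 0 (K = (-5 + 5)*(3 + 4) = 0*7 = 0)
w(x) = 2 + 2*x² (w(x) = 2 + x*(x + x) = 2 + x*(2*x) = 2 + 2*x²)
R(v) = 9 (R(v) = 9 - 1*0 = 9 + 0 = 9)
(R(9) + w(4))² = (9 + (2 + 2*4²))² = (9 + (2 + 2*16))² = (9 + (2 + 32))² = (9 + 34)² = 43² = 1849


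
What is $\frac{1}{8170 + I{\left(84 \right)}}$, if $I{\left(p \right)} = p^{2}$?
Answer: $\frac{1}{15226} \approx 6.5677 \cdot 10^{-5}$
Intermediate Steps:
$\frac{1}{8170 + I{\left(84 \right)}} = \frac{1}{8170 + 84^{2}} = \frac{1}{8170 + 7056} = \frac{1}{15226}$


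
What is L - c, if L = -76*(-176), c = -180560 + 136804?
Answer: 57132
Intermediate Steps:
c = -43756
L = 13376
L - c = 13376 - 1*(-43756) = 13376 + 43756 = 57132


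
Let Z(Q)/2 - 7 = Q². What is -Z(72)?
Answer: -10382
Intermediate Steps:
Z(Q) = 14 + 2*Q²
-Z(72) = -(14 + 2*72²) = -(14 + 2*5184) = -(14 + 10368) = -1*10382 = -10382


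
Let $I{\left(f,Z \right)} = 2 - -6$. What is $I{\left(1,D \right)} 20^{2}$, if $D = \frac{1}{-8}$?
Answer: $3200$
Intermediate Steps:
$D = - \frac{1}{8} \approx -0.125$
$I{\left(f,Z \right)} = 8$ ($I{\left(f,Z \right)} = 2 + 6 = 8$)
$I{\left(1,D \right)} 20^{2} = 8 \cdot 20^{2} = 8 \cdot 400 = 3200$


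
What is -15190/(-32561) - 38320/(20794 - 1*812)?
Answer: -472105470/325316951 ≈ -1.4512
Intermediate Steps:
-15190/(-32561) - 38320/(20794 - 1*812) = -15190*(-1/32561) - 38320/(20794 - 812) = 15190/32561 - 38320/19982 = 15190/32561 - 38320*1/19982 = 15190/32561 - 19160/9991 = -472105470/325316951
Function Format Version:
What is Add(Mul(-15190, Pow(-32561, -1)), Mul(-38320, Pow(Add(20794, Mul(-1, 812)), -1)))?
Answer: Rational(-472105470, 325316951) ≈ -1.4512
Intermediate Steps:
Add(Mul(-15190, Pow(-32561, -1)), Mul(-38320, Pow(Add(20794, Mul(-1, 812)), -1))) = Add(Mul(-15190, Rational(-1, 32561)), Mul(-38320, Pow(Add(20794, -812), -1))) = Add(Rational(15190, 32561), Mul(-38320, Pow(19982, -1))) = Add(Rational(15190, 32561), Mul(-38320, Rational(1, 19982))) = Add(Rational(15190, 32561), Rational(-19160, 9991)) = Rational(-472105470, 325316951)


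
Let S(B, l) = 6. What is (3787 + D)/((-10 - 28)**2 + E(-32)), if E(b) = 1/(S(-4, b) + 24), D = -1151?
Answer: 79080/43321 ≈ 1.8254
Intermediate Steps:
E(b) = 1/30 (E(b) = 1/(6 + 24) = 1/30)
(3787 + D)/((-10 - 28)**2 + E(-32)) = (3787 - 1151)/((-10 - 28)**2 + 1/30) = 2636/((-38)**2 + 1/30) = 2636/(1444 + 1/30) = 2636/(43321/30) = 2636*(30/43321) = 79080/43321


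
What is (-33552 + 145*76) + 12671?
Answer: -9861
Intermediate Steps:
(-33552 + 145*76) + 12671 = (-33552 + 11020) + 12671 = -22532 + 12671 = -9861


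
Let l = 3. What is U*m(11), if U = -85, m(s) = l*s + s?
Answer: -3740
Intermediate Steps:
m(s) = 4*s (m(s) = 3*s + s = 4*s)
U*m(11) = -340*11 = -85*44 = -3740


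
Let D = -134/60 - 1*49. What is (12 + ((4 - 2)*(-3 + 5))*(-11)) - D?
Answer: 577/30 ≈ 19.233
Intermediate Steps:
D = -1537/30 (D = -134*1/60 - 49 = -67/30 - 49 = -1537/30 ≈ -51.233)
(12 + ((4 - 2)*(-3 + 5))*(-11)) - D = (12 + ((4 - 2)*(-3 + 5))*(-11)) - 1*(-1537/30) = (12 + (2*2)*(-11)) + 1537/30 = (12 + 4*(-11)) + 1537/30 = (12 - 44) + 1537/30 = -32 + 1537/30 = 577/30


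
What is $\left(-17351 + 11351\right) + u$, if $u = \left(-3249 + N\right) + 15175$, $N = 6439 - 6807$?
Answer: $5558$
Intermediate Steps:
$N = -368$
$u = 11558$ ($u = \left(-3249 - 368\right) + 15175 = -3617 + 15175 = 11558$)
$\left(-17351 + 11351\right) + u = \left(-17351 + 11351\right) + 11558 = -6000 + 11558 = 5558$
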